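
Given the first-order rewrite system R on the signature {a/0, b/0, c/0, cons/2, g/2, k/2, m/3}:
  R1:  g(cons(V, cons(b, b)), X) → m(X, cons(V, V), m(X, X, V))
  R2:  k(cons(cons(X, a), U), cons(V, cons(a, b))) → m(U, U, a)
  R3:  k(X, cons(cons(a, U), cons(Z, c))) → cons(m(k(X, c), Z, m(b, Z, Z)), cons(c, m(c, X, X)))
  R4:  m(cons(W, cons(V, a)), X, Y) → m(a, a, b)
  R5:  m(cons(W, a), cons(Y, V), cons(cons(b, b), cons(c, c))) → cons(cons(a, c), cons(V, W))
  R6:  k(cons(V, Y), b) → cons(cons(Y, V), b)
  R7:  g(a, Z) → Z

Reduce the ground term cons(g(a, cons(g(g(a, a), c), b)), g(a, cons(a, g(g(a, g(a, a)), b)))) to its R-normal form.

cons(cons(c, b), cons(a, b))

1. cons(g(a, cons(g(g(a, a), c), b)), g(a, cons(a, g(g(a, g(a, a)), b))))  →  cons(cons(g(g(a, a), c), b), g(a, cons(a, g(g(a, g(a, a)), b))))   [R7 at 1]
2. cons(cons(g(g(a, a), c), b), g(a, cons(a, g(g(a, g(a, a)), b))))  →  cons(cons(g(a, c), b), g(a, cons(a, g(g(a, g(a, a)), b))))   [R7 at 1.1.1]
3. cons(cons(g(a, c), b), g(a, cons(a, g(g(a, g(a, a)), b))))  →  cons(cons(c, b), g(a, cons(a, g(g(a, g(a, a)), b))))   [R7 at 1.1]
4. cons(cons(c, b), g(a, cons(a, g(g(a, g(a, a)), b))))  →  cons(cons(c, b), cons(a, g(g(a, g(a, a)), b)))   [R7 at 2]
5. cons(cons(c, b), cons(a, g(g(a, g(a, a)), b)))  →  cons(cons(c, b), cons(a, g(g(a, a), b)))   [R7 at 2.2.1]
6. cons(cons(c, b), cons(a, g(g(a, a), b)))  →  cons(cons(c, b), cons(a, g(a, b)))   [R7 at 2.2.1]
7. cons(cons(c, b), cons(a, g(a, b)))  →  cons(cons(c, b), cons(a, b))   [R7 at 2.2]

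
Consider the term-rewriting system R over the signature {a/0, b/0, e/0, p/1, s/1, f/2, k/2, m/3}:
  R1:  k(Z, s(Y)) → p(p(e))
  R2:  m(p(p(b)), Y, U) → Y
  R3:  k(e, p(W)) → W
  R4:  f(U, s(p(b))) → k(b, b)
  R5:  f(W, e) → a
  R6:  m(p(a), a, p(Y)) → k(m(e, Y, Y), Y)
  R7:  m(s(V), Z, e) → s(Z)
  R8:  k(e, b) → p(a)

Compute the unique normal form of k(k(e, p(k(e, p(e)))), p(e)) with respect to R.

1. k(k(e, p(k(e, p(e)))), p(e))  →  k(k(e, p(e)), p(e))   [R3 at 1]
2. k(k(e, p(e)), p(e))  →  k(e, p(e))   [R3 at 1]
3. k(e, p(e))  →  e   [R3 at ε]

e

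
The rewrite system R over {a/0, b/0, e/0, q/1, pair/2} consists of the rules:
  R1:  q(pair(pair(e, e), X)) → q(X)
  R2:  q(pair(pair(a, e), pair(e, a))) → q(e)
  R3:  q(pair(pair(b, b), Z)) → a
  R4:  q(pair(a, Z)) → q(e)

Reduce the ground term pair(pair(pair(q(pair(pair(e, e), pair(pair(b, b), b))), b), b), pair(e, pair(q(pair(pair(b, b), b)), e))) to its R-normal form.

1. pair(pair(pair(q(pair(pair(e, e), pair(pair(b, b), b))), b), b), pair(e, pair(q(pair(pair(b, b), b)), e)))  →  pair(pair(pair(q(pair(pair(b, b), b)), b), b), pair(e, pair(q(pair(pair(b, b), b)), e)))   [R1 at 1.1.1]
2. pair(pair(pair(q(pair(pair(b, b), b)), b), b), pair(e, pair(q(pair(pair(b, b), b)), e)))  →  pair(pair(pair(a, b), b), pair(e, pair(q(pair(pair(b, b), b)), e)))   [R3 at 1.1.1]
3. pair(pair(pair(a, b), b), pair(e, pair(q(pair(pair(b, b), b)), e)))  →  pair(pair(pair(a, b), b), pair(e, pair(a, e)))   [R3 at 2.2.1]

pair(pair(pair(a, b), b), pair(e, pair(a, e)))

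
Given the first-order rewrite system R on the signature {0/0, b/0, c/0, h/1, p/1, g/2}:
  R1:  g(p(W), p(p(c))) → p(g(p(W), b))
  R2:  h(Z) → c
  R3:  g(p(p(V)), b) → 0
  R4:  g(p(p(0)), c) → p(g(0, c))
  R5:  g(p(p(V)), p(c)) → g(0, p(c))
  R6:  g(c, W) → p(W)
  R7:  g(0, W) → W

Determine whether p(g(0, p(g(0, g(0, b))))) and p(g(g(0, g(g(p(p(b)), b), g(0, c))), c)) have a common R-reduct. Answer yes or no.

Reduce t₁ = p(g(0, p(g(0, g(0, b))))):
1. p(g(0, p(g(0, g(0, b)))))  →  p(p(g(0, g(0, b))))   [R7 at 1]
2. p(p(g(0, g(0, b))))  →  p(p(g(0, b)))   [R7 at 1.1]
3. p(p(g(0, b)))  →  p(p(b))   [R7 at 1.1]

Reduce t₂ = p(g(g(0, g(g(p(p(b)), b), g(0, c))), c)):
1. p(g(g(0, g(g(p(p(b)), b), g(0, c))), c))  →  p(g(g(g(p(p(b)), b), g(0, c)), c))   [R7 at 1.1]
2. p(g(g(g(p(p(b)), b), g(0, c)), c))  →  p(g(g(0, g(0, c)), c))   [R3 at 1.1.1]
3. p(g(g(0, g(0, c)), c))  →  p(g(g(0, c), c))   [R7 at 1.1]
4. p(g(g(0, c), c))  →  p(g(c, c))   [R7 at 1.1]
5. p(g(c, c))  →  p(p(c))   [R6 at 1]

no — NF(t₁) = p(p(b)), NF(t₂) = p(p(c))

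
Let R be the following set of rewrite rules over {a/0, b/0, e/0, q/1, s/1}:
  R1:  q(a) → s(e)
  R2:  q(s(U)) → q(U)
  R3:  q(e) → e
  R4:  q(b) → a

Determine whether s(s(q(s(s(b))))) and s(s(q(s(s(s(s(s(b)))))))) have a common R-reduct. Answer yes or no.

Reduce t₁ = s(s(q(s(s(b))))):
1. s(s(q(s(s(b)))))  →  s(s(q(s(b))))   [R2 at 1.1]
2. s(s(q(s(b))))  →  s(s(q(b)))   [R2 at 1.1]
3. s(s(q(b)))  →  s(s(a))   [R4 at 1.1]

Reduce t₂ = s(s(q(s(s(s(s(s(b)))))))):
1. s(s(q(s(s(s(s(s(b))))))))  →  s(s(q(s(s(s(s(b)))))))   [R2 at 1.1]
2. s(s(q(s(s(s(s(b)))))))  →  s(s(q(s(s(s(b))))))   [R2 at 1.1]
3. s(s(q(s(s(s(b))))))  →  s(s(q(s(s(b)))))   [R2 at 1.1]
4. s(s(q(s(s(b)))))  →  s(s(q(s(b))))   [R2 at 1.1]
5. s(s(q(s(b))))  →  s(s(q(b)))   [R2 at 1.1]
6. s(s(q(b)))  →  s(s(a))   [R4 at 1.1]

yes — NF(t₁) = s(s(a)), NF(t₂) = s(s(a))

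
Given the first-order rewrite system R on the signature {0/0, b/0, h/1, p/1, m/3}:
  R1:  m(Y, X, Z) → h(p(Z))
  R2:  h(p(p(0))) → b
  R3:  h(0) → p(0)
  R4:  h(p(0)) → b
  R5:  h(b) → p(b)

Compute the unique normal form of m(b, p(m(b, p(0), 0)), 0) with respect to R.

1. m(b, p(m(b, p(0), 0)), 0)  →  h(p(0))   [R1 at ε]
2. h(p(0))  →  b   [R4 at ε]

b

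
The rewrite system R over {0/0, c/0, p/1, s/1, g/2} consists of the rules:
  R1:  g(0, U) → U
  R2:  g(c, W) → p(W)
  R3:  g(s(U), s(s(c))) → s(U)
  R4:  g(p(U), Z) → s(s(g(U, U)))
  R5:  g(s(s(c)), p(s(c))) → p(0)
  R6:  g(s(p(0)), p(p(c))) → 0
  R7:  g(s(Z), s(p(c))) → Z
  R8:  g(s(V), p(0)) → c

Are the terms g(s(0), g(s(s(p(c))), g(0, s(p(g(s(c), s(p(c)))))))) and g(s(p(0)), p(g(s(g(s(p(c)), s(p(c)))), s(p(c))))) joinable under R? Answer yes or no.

yes — NF(t₁) = 0, NF(t₂) = 0

Reduce t₁ = g(s(0), g(s(s(p(c))), g(0, s(p(g(s(c), s(p(c)))))))):
1. g(s(0), g(s(s(p(c))), g(0, s(p(g(s(c), s(p(c))))))))  →  g(s(0), g(s(s(p(c))), s(p(g(s(c), s(p(c)))))))   [R1 at 2.2]
2. g(s(0), g(s(s(p(c))), s(p(g(s(c), s(p(c)))))))  →  g(s(0), g(s(s(p(c))), s(p(c))))   [R7 at 2.2.1.1]
3. g(s(0), g(s(s(p(c))), s(p(c))))  →  g(s(0), s(p(c)))   [R7 at 2]
4. g(s(0), s(p(c)))  →  0   [R7 at ε]

Reduce t₂ = g(s(p(0)), p(g(s(g(s(p(c)), s(p(c)))), s(p(c))))):
1. g(s(p(0)), p(g(s(g(s(p(c)), s(p(c)))), s(p(c)))))  →  g(s(p(0)), p(g(s(p(c)), s(p(c)))))   [R7 at 2.1]
2. g(s(p(0)), p(g(s(p(c)), s(p(c)))))  →  g(s(p(0)), p(p(c)))   [R7 at 2.1]
3. g(s(p(0)), p(p(c)))  →  0   [R6 at ε]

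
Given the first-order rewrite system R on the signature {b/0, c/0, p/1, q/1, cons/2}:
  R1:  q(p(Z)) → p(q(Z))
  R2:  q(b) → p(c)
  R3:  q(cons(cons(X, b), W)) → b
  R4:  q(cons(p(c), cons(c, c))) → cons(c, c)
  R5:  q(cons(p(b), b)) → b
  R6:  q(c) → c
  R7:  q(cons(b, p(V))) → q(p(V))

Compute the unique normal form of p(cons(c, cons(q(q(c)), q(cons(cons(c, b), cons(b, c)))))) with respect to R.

p(cons(c, cons(c, b)))

1. p(cons(c, cons(q(q(c)), q(cons(cons(c, b), cons(b, c))))))  →  p(cons(c, cons(q(c), q(cons(cons(c, b), cons(b, c))))))   [R6 at 1.2.1.1]
2. p(cons(c, cons(q(c), q(cons(cons(c, b), cons(b, c))))))  →  p(cons(c, cons(c, q(cons(cons(c, b), cons(b, c))))))   [R6 at 1.2.1]
3. p(cons(c, cons(c, q(cons(cons(c, b), cons(b, c))))))  →  p(cons(c, cons(c, b)))   [R3 at 1.2.2]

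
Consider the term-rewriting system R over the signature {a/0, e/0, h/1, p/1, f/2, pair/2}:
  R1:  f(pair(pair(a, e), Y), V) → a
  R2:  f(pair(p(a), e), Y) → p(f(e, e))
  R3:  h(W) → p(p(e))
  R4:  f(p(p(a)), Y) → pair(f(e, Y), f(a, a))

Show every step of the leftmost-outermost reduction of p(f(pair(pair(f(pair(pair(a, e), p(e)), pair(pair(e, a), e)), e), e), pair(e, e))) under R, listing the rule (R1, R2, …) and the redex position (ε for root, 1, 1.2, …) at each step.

p(a)

1. p(f(pair(pair(f(pair(pair(a, e), p(e)), pair(pair(e, a), e)), e), e), pair(e, e)))  →  p(f(pair(pair(a, e), e), pair(e, e)))   [R1 at 1.1.1.1]
2. p(f(pair(pair(a, e), e), pair(e, e)))  →  p(a)   [R1 at 1]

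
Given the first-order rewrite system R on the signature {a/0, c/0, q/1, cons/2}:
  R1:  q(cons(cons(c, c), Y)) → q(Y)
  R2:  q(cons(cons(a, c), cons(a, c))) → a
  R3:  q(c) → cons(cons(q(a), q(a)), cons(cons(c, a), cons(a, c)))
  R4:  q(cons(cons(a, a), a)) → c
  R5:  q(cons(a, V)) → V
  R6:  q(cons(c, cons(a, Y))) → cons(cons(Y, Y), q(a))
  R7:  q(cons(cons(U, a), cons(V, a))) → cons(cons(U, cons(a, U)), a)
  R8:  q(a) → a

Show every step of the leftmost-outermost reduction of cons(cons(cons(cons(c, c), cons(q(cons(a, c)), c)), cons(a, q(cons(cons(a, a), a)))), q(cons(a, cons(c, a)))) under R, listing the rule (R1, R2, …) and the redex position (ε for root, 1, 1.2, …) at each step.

cons(cons(cons(cons(c, c), cons(c, c)), cons(a, c)), cons(c, a))

1. cons(cons(cons(cons(c, c), cons(q(cons(a, c)), c)), cons(a, q(cons(cons(a, a), a)))), q(cons(a, cons(c, a))))  →  cons(cons(cons(cons(c, c), cons(c, c)), cons(a, q(cons(cons(a, a), a)))), q(cons(a, cons(c, a))))   [R5 at 1.1.2.1]
2. cons(cons(cons(cons(c, c), cons(c, c)), cons(a, q(cons(cons(a, a), a)))), q(cons(a, cons(c, a))))  →  cons(cons(cons(cons(c, c), cons(c, c)), cons(a, c)), q(cons(a, cons(c, a))))   [R4 at 1.2.2]
3. cons(cons(cons(cons(c, c), cons(c, c)), cons(a, c)), q(cons(a, cons(c, a))))  →  cons(cons(cons(cons(c, c), cons(c, c)), cons(a, c)), cons(c, a))   [R5 at 2]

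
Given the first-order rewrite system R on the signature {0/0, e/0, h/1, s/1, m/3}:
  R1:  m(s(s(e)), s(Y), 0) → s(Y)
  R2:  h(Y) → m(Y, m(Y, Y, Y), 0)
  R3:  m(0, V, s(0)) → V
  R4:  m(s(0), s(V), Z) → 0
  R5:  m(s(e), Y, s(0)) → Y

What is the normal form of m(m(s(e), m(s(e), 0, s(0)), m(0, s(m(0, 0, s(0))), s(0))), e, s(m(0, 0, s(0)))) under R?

1. m(m(s(e), m(s(e), 0, s(0)), m(0, s(m(0, 0, s(0))), s(0))), e, s(m(0, 0, s(0))))  →  m(m(s(e), 0, m(0, s(m(0, 0, s(0))), s(0))), e, s(m(0, 0, s(0))))   [R5 at 1.2]
2. m(m(s(e), 0, m(0, s(m(0, 0, s(0))), s(0))), e, s(m(0, 0, s(0))))  →  m(m(s(e), 0, s(m(0, 0, s(0)))), e, s(m(0, 0, s(0))))   [R3 at 1.3]
3. m(m(s(e), 0, s(m(0, 0, s(0)))), e, s(m(0, 0, s(0))))  →  m(m(s(e), 0, s(0)), e, s(m(0, 0, s(0))))   [R3 at 1.3.1]
4. m(m(s(e), 0, s(0)), e, s(m(0, 0, s(0))))  →  m(0, e, s(m(0, 0, s(0))))   [R5 at 1]
5. m(0, e, s(m(0, 0, s(0))))  →  m(0, e, s(0))   [R3 at 3.1]
6. m(0, e, s(0))  →  e   [R3 at ε]

e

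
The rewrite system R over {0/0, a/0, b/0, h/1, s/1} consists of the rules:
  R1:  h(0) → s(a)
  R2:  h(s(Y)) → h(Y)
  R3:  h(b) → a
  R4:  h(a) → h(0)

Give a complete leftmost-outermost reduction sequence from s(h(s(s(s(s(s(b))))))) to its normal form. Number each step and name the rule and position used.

s(a)

1. s(h(s(s(s(s(s(b)))))))  →  s(h(s(s(s(s(b))))))   [R2 at 1]
2. s(h(s(s(s(s(b))))))  →  s(h(s(s(s(b)))))   [R2 at 1]
3. s(h(s(s(s(b)))))  →  s(h(s(s(b))))   [R2 at 1]
4. s(h(s(s(b))))  →  s(h(s(b)))   [R2 at 1]
5. s(h(s(b)))  →  s(h(b))   [R2 at 1]
6. s(h(b))  →  s(a)   [R3 at 1]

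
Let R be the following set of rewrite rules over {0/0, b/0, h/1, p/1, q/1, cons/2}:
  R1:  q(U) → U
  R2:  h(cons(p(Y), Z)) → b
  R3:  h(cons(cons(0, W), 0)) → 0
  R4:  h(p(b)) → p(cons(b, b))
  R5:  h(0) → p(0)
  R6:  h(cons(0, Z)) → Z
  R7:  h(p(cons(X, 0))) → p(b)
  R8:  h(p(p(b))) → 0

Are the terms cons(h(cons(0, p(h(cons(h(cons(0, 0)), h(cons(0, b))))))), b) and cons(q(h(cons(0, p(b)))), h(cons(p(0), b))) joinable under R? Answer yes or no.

yes — NF(t₁) = cons(p(b), b), NF(t₂) = cons(p(b), b)

Reduce t₁ = cons(h(cons(0, p(h(cons(h(cons(0, 0)), h(cons(0, b))))))), b):
1. cons(h(cons(0, p(h(cons(h(cons(0, 0)), h(cons(0, b))))))), b)  →  cons(p(h(cons(h(cons(0, 0)), h(cons(0, b))))), b)   [R6 at 1]
2. cons(p(h(cons(h(cons(0, 0)), h(cons(0, b))))), b)  →  cons(p(h(cons(0, h(cons(0, b))))), b)   [R6 at 1.1.1.1]
3. cons(p(h(cons(0, h(cons(0, b))))), b)  →  cons(p(h(cons(0, b))), b)   [R6 at 1.1]
4. cons(p(h(cons(0, b))), b)  →  cons(p(b), b)   [R6 at 1.1]

Reduce t₂ = cons(q(h(cons(0, p(b)))), h(cons(p(0), b))):
1. cons(q(h(cons(0, p(b)))), h(cons(p(0), b)))  →  cons(h(cons(0, p(b))), h(cons(p(0), b)))   [R1 at 1]
2. cons(h(cons(0, p(b))), h(cons(p(0), b)))  →  cons(p(b), h(cons(p(0), b)))   [R6 at 1]
3. cons(p(b), h(cons(p(0), b)))  →  cons(p(b), b)   [R2 at 2]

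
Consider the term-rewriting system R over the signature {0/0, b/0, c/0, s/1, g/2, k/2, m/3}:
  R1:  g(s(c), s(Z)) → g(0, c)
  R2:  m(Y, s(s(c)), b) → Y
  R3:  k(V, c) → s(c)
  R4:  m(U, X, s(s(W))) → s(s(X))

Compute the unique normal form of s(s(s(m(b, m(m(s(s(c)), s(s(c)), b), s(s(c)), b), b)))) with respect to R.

s(s(s(b)))

1. s(s(s(m(b, m(m(s(s(c)), s(s(c)), b), s(s(c)), b), b))))  →  s(s(s(m(b, m(s(s(c)), s(s(c)), b), b))))   [R2 at 1.1.1.2]
2. s(s(s(m(b, m(s(s(c)), s(s(c)), b), b))))  →  s(s(s(m(b, s(s(c)), b))))   [R2 at 1.1.1.2]
3. s(s(s(m(b, s(s(c)), b))))  →  s(s(s(b)))   [R2 at 1.1.1]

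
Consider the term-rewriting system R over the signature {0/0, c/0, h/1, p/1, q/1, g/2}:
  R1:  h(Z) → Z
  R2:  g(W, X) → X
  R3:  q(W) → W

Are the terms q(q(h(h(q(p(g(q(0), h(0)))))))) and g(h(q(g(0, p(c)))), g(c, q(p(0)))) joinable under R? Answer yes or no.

yes — NF(t₁) = p(0), NF(t₂) = p(0)

Reduce t₁ = q(q(h(h(q(p(g(q(0), h(0)))))))):
1. q(q(h(h(q(p(g(q(0), h(0))))))))  →  q(h(h(q(p(g(q(0), h(0)))))))   [R3 at ε]
2. q(h(h(q(p(g(q(0), h(0)))))))  →  h(h(q(p(g(q(0), h(0))))))   [R3 at ε]
3. h(h(q(p(g(q(0), h(0))))))  →  h(q(p(g(q(0), h(0)))))   [R1 at ε]
4. h(q(p(g(q(0), h(0)))))  →  q(p(g(q(0), h(0))))   [R1 at ε]
5. q(p(g(q(0), h(0))))  →  p(g(q(0), h(0)))   [R3 at ε]
6. p(g(q(0), h(0)))  →  p(h(0))   [R2 at 1]
7. p(h(0))  →  p(0)   [R1 at 1]

Reduce t₂ = g(h(q(g(0, p(c)))), g(c, q(p(0)))):
1. g(h(q(g(0, p(c)))), g(c, q(p(0))))  →  g(c, q(p(0)))   [R2 at ε]
2. g(c, q(p(0)))  →  q(p(0))   [R2 at ε]
3. q(p(0))  →  p(0)   [R3 at ε]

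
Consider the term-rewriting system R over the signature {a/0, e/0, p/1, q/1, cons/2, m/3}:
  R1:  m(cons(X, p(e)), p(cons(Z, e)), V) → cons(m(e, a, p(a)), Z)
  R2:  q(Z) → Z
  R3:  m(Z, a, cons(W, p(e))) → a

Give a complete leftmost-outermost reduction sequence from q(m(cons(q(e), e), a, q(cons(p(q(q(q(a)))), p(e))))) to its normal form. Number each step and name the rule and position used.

a

1. q(m(cons(q(e), e), a, q(cons(p(q(q(q(a)))), p(e)))))  →  m(cons(q(e), e), a, q(cons(p(q(q(q(a)))), p(e))))   [R2 at ε]
2. m(cons(q(e), e), a, q(cons(p(q(q(q(a)))), p(e))))  →  m(cons(e, e), a, q(cons(p(q(q(q(a)))), p(e))))   [R2 at 1.1]
3. m(cons(e, e), a, q(cons(p(q(q(q(a)))), p(e))))  →  m(cons(e, e), a, cons(p(q(q(q(a)))), p(e)))   [R2 at 3]
4. m(cons(e, e), a, cons(p(q(q(q(a)))), p(e)))  →  a   [R3 at ε]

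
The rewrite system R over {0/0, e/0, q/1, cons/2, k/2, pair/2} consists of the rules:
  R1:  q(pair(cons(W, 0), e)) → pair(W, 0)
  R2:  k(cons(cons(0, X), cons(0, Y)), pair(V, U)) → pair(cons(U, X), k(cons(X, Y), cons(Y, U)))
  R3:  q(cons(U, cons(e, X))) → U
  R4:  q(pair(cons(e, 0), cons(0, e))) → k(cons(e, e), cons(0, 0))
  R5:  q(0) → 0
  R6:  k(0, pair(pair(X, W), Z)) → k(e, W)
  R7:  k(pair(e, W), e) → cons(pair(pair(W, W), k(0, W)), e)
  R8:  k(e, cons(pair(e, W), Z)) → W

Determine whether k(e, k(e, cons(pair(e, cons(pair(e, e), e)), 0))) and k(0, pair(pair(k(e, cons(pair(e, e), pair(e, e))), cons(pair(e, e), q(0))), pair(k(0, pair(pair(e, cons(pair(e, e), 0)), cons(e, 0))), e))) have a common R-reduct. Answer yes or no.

Reduce t₁ = k(e, k(e, cons(pair(e, cons(pair(e, e), e)), 0))):
1. k(e, k(e, cons(pair(e, cons(pair(e, e), e)), 0)))  →  k(e, cons(pair(e, e), e))   [R8 at 2]
2. k(e, cons(pair(e, e), e))  →  e   [R8 at ε]

Reduce t₂ = k(0, pair(pair(k(e, cons(pair(e, e), pair(e, e))), cons(pair(e, e), q(0))), pair(k(0, pair(pair(e, cons(pair(e, e), 0)), cons(e, 0))), e))):
1. k(0, pair(pair(k(e, cons(pair(e, e), pair(e, e))), cons(pair(e, e), q(0))), pair(k(0, pair(pair(e, cons(pair(e, e), 0)), cons(e, 0))), e)))  →  k(e, cons(pair(e, e), q(0)))   [R6 at ε]
2. k(e, cons(pair(e, e), q(0)))  →  e   [R8 at ε]

yes — NF(t₁) = e, NF(t₂) = e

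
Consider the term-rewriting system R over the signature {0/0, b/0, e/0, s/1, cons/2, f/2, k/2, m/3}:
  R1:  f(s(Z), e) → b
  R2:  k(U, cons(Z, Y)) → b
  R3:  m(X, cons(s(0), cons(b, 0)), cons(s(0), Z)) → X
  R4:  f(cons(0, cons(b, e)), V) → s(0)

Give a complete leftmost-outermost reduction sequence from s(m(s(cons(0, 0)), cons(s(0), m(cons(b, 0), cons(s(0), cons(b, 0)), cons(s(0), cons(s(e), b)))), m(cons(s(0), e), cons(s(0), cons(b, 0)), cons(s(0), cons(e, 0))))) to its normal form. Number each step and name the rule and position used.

s(s(cons(0, 0)))

1. s(m(s(cons(0, 0)), cons(s(0), m(cons(b, 0), cons(s(0), cons(b, 0)), cons(s(0), cons(s(e), b)))), m(cons(s(0), e), cons(s(0), cons(b, 0)), cons(s(0), cons(e, 0)))))  →  s(m(s(cons(0, 0)), cons(s(0), cons(b, 0)), m(cons(s(0), e), cons(s(0), cons(b, 0)), cons(s(0), cons(e, 0)))))   [R3 at 1.2.2]
2. s(m(s(cons(0, 0)), cons(s(0), cons(b, 0)), m(cons(s(0), e), cons(s(0), cons(b, 0)), cons(s(0), cons(e, 0)))))  →  s(m(s(cons(0, 0)), cons(s(0), cons(b, 0)), cons(s(0), e)))   [R3 at 1.3]
3. s(m(s(cons(0, 0)), cons(s(0), cons(b, 0)), cons(s(0), e)))  →  s(s(cons(0, 0)))   [R3 at 1]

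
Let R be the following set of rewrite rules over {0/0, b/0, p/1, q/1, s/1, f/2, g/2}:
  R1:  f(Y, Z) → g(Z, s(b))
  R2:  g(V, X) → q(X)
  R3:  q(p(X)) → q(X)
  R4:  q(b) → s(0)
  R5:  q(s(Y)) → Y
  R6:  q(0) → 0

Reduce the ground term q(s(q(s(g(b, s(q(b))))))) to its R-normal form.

1. q(s(q(s(g(b, s(q(b)))))))  →  q(s(g(b, s(q(b)))))   [R5 at ε]
2. q(s(g(b, s(q(b)))))  →  g(b, s(q(b)))   [R5 at ε]
3. g(b, s(q(b)))  →  q(s(q(b)))   [R2 at ε]
4. q(s(q(b)))  →  q(b)   [R5 at ε]
5. q(b)  →  s(0)   [R4 at ε]

s(0)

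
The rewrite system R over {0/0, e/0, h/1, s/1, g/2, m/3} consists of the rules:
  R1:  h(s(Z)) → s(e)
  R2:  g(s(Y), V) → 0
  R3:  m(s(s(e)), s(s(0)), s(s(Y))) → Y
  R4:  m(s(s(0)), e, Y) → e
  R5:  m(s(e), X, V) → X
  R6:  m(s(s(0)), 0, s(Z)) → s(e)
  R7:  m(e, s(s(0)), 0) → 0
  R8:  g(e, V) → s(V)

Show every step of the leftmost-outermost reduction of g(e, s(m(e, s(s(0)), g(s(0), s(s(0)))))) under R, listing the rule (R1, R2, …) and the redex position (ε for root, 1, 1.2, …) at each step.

1. g(e, s(m(e, s(s(0)), g(s(0), s(s(0))))))  →  s(s(m(e, s(s(0)), g(s(0), s(s(0))))))   [R8 at ε]
2. s(s(m(e, s(s(0)), g(s(0), s(s(0))))))  →  s(s(m(e, s(s(0)), 0)))   [R2 at 1.1.3]
3. s(s(m(e, s(s(0)), 0)))  →  s(s(0))   [R7 at 1.1]

s(s(0))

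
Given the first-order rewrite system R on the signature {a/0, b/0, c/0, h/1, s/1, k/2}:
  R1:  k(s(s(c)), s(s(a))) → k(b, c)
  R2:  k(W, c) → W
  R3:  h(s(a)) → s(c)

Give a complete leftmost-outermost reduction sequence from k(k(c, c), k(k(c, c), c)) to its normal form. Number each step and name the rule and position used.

1. k(k(c, c), k(k(c, c), c))  →  k(c, k(k(c, c), c))   [R2 at 1]
2. k(c, k(k(c, c), c))  →  k(c, k(c, c))   [R2 at 2]
3. k(c, k(c, c))  →  k(c, c)   [R2 at 2]
4. k(c, c)  →  c   [R2 at ε]

c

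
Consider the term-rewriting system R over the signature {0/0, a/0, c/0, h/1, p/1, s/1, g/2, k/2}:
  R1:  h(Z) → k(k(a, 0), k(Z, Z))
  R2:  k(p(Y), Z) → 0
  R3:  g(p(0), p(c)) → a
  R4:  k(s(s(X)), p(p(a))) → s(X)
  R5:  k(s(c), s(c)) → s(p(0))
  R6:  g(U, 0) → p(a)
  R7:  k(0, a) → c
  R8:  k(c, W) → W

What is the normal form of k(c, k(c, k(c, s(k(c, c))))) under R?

1. k(c, k(c, k(c, s(k(c, c)))))  →  k(c, k(c, s(k(c, c))))   [R8 at ε]
2. k(c, k(c, s(k(c, c))))  →  k(c, s(k(c, c)))   [R8 at ε]
3. k(c, s(k(c, c)))  →  s(k(c, c))   [R8 at ε]
4. s(k(c, c))  →  s(c)   [R8 at 1]

s(c)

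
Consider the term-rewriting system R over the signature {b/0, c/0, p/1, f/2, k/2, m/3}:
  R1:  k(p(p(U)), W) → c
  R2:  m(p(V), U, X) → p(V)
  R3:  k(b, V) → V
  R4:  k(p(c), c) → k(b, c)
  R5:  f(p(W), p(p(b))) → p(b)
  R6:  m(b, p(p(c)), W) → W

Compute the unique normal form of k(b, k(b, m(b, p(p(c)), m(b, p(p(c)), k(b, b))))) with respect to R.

1. k(b, k(b, m(b, p(p(c)), m(b, p(p(c)), k(b, b)))))  →  k(b, m(b, p(p(c)), m(b, p(p(c)), k(b, b))))   [R3 at ε]
2. k(b, m(b, p(p(c)), m(b, p(p(c)), k(b, b))))  →  m(b, p(p(c)), m(b, p(p(c)), k(b, b)))   [R3 at ε]
3. m(b, p(p(c)), m(b, p(p(c)), k(b, b)))  →  m(b, p(p(c)), k(b, b))   [R6 at ε]
4. m(b, p(p(c)), k(b, b))  →  k(b, b)   [R6 at ε]
5. k(b, b)  →  b   [R3 at ε]

b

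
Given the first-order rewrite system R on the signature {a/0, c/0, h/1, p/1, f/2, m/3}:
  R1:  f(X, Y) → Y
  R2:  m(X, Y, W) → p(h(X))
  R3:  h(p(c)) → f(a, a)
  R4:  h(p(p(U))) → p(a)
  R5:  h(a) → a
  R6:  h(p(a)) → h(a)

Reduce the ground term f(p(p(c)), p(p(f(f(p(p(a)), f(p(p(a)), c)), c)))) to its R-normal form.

p(p(c))

1. f(p(p(c)), p(p(f(f(p(p(a)), f(p(p(a)), c)), c))))  →  p(p(f(f(p(p(a)), f(p(p(a)), c)), c)))   [R1 at ε]
2. p(p(f(f(p(p(a)), f(p(p(a)), c)), c)))  →  p(p(c))   [R1 at 1.1]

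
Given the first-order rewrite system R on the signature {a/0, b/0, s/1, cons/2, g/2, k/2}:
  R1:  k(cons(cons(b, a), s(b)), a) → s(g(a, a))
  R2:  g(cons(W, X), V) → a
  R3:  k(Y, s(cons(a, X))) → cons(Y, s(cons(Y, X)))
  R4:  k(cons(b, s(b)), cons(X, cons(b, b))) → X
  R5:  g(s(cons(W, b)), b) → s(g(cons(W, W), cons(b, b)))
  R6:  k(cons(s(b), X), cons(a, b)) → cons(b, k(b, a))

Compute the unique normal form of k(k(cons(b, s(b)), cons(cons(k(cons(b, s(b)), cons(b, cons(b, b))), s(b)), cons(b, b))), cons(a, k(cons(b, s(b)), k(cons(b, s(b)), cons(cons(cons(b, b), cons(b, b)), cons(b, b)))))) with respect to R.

1. k(k(cons(b, s(b)), cons(cons(k(cons(b, s(b)), cons(b, cons(b, b))), s(b)), cons(b, b))), cons(a, k(cons(b, s(b)), k(cons(b, s(b)), cons(cons(cons(b, b), cons(b, b)), cons(b, b))))))  →  k(cons(k(cons(b, s(b)), cons(b, cons(b, b))), s(b)), cons(a, k(cons(b, s(b)), k(cons(b, s(b)), cons(cons(cons(b, b), cons(b, b)), cons(b, b))))))   [R4 at 1]
2. k(cons(k(cons(b, s(b)), cons(b, cons(b, b))), s(b)), cons(a, k(cons(b, s(b)), k(cons(b, s(b)), cons(cons(cons(b, b), cons(b, b)), cons(b, b))))))  →  k(cons(b, s(b)), cons(a, k(cons(b, s(b)), k(cons(b, s(b)), cons(cons(cons(b, b), cons(b, b)), cons(b, b))))))   [R4 at 1.1]
3. k(cons(b, s(b)), cons(a, k(cons(b, s(b)), k(cons(b, s(b)), cons(cons(cons(b, b), cons(b, b)), cons(b, b))))))  →  k(cons(b, s(b)), cons(a, k(cons(b, s(b)), cons(cons(b, b), cons(b, b)))))   [R4 at 2.2.2]
4. k(cons(b, s(b)), cons(a, k(cons(b, s(b)), cons(cons(b, b), cons(b, b)))))  →  k(cons(b, s(b)), cons(a, cons(b, b)))   [R4 at 2.2]
5. k(cons(b, s(b)), cons(a, cons(b, b)))  →  a   [R4 at ε]

a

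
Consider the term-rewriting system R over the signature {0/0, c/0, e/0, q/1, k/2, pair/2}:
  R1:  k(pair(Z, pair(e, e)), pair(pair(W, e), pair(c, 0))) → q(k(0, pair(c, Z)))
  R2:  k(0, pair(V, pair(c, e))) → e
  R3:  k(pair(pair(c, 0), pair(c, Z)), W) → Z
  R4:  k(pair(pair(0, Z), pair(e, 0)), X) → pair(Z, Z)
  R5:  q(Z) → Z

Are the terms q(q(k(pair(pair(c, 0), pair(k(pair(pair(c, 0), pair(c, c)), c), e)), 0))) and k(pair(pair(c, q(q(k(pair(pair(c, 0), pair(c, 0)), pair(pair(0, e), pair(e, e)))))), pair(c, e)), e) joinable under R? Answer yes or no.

yes — NF(t₁) = e, NF(t₂) = e

Reduce t₁ = q(q(k(pair(pair(c, 0), pair(k(pair(pair(c, 0), pair(c, c)), c), e)), 0))):
1. q(q(k(pair(pair(c, 0), pair(k(pair(pair(c, 0), pair(c, c)), c), e)), 0)))  →  q(k(pair(pair(c, 0), pair(k(pair(pair(c, 0), pair(c, c)), c), e)), 0))   [R5 at ε]
2. q(k(pair(pair(c, 0), pair(k(pair(pair(c, 0), pair(c, c)), c), e)), 0))  →  k(pair(pair(c, 0), pair(k(pair(pair(c, 0), pair(c, c)), c), e)), 0)   [R5 at ε]
3. k(pair(pair(c, 0), pair(k(pair(pair(c, 0), pair(c, c)), c), e)), 0)  →  k(pair(pair(c, 0), pair(c, e)), 0)   [R3 at 1.2.1]
4. k(pair(pair(c, 0), pair(c, e)), 0)  →  e   [R3 at ε]

Reduce t₂ = k(pair(pair(c, q(q(k(pair(pair(c, 0), pair(c, 0)), pair(pair(0, e), pair(e, e)))))), pair(c, e)), e):
1. k(pair(pair(c, q(q(k(pair(pair(c, 0), pair(c, 0)), pair(pair(0, e), pair(e, e)))))), pair(c, e)), e)  →  k(pair(pair(c, q(k(pair(pair(c, 0), pair(c, 0)), pair(pair(0, e), pair(e, e))))), pair(c, e)), e)   [R5 at 1.1.2]
2. k(pair(pair(c, q(k(pair(pair(c, 0), pair(c, 0)), pair(pair(0, e), pair(e, e))))), pair(c, e)), e)  →  k(pair(pair(c, k(pair(pair(c, 0), pair(c, 0)), pair(pair(0, e), pair(e, e)))), pair(c, e)), e)   [R5 at 1.1.2]
3. k(pair(pair(c, k(pair(pair(c, 0), pair(c, 0)), pair(pair(0, e), pair(e, e)))), pair(c, e)), e)  →  k(pair(pair(c, 0), pair(c, e)), e)   [R3 at 1.1.2]
4. k(pair(pair(c, 0), pair(c, e)), e)  →  e   [R3 at ε]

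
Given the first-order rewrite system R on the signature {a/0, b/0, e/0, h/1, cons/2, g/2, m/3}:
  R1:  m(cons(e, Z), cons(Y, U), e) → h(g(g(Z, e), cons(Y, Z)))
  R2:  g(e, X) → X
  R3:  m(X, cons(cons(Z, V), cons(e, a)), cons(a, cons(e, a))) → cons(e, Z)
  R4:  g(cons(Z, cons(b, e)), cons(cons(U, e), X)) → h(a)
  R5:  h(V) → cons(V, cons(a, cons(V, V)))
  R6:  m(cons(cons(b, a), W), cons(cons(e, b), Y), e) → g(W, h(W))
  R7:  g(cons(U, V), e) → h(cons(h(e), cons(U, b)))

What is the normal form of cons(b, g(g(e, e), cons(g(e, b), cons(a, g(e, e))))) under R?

1. cons(b, g(g(e, e), cons(g(e, b), cons(a, g(e, e)))))  →  cons(b, g(e, cons(g(e, b), cons(a, g(e, e)))))   [R2 at 2.1]
2. cons(b, g(e, cons(g(e, b), cons(a, g(e, e)))))  →  cons(b, cons(g(e, b), cons(a, g(e, e))))   [R2 at 2]
3. cons(b, cons(g(e, b), cons(a, g(e, e))))  →  cons(b, cons(b, cons(a, g(e, e))))   [R2 at 2.1]
4. cons(b, cons(b, cons(a, g(e, e))))  →  cons(b, cons(b, cons(a, e)))   [R2 at 2.2.2]

cons(b, cons(b, cons(a, e)))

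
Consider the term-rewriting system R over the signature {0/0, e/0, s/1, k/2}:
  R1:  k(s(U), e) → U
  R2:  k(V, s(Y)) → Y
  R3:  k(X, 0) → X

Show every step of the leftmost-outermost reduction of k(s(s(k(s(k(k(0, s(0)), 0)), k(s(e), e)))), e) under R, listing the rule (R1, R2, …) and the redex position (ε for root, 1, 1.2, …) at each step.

s(0)

1. k(s(s(k(s(k(k(0, s(0)), 0)), k(s(e), e)))), e)  →  s(k(s(k(k(0, s(0)), 0)), k(s(e), e)))   [R1 at ε]
2. s(k(s(k(k(0, s(0)), 0)), k(s(e), e)))  →  s(k(s(k(0, s(0))), k(s(e), e)))   [R3 at 1.1.1]
3. s(k(s(k(0, s(0))), k(s(e), e)))  →  s(k(s(0), k(s(e), e)))   [R2 at 1.1.1]
4. s(k(s(0), k(s(e), e)))  →  s(k(s(0), e))   [R1 at 1.2]
5. s(k(s(0), e))  →  s(0)   [R1 at 1]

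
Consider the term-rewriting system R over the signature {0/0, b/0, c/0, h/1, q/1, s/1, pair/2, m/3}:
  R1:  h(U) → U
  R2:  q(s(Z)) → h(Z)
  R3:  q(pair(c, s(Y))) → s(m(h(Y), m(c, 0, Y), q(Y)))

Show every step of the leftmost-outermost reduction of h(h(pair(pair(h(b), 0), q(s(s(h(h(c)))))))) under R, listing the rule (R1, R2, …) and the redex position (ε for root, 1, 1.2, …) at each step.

pair(pair(b, 0), s(c))

1. h(h(pair(pair(h(b), 0), q(s(s(h(h(c))))))))  →  h(pair(pair(h(b), 0), q(s(s(h(h(c)))))))   [R1 at ε]
2. h(pair(pair(h(b), 0), q(s(s(h(h(c)))))))  →  pair(pair(h(b), 0), q(s(s(h(h(c))))))   [R1 at ε]
3. pair(pair(h(b), 0), q(s(s(h(h(c))))))  →  pair(pair(b, 0), q(s(s(h(h(c))))))   [R1 at 1.1]
4. pair(pair(b, 0), q(s(s(h(h(c))))))  →  pair(pair(b, 0), h(s(h(h(c)))))   [R2 at 2]
5. pair(pair(b, 0), h(s(h(h(c)))))  →  pair(pair(b, 0), s(h(h(c))))   [R1 at 2]
6. pair(pair(b, 0), s(h(h(c))))  →  pair(pair(b, 0), s(h(c)))   [R1 at 2.1]
7. pair(pair(b, 0), s(h(c)))  →  pair(pair(b, 0), s(c))   [R1 at 2.1]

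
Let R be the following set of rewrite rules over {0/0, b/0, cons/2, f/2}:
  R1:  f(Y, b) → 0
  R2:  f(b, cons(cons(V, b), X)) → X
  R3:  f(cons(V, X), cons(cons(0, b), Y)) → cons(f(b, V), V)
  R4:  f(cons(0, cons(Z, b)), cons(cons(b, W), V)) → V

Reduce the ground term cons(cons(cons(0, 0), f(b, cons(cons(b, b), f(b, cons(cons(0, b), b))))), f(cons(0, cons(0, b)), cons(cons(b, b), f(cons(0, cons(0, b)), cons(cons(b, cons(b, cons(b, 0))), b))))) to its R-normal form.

1. cons(cons(cons(0, 0), f(b, cons(cons(b, b), f(b, cons(cons(0, b), b))))), f(cons(0, cons(0, b)), cons(cons(b, b), f(cons(0, cons(0, b)), cons(cons(b, cons(b, cons(b, 0))), b)))))  →  cons(cons(cons(0, 0), f(b, cons(cons(0, b), b))), f(cons(0, cons(0, b)), cons(cons(b, b), f(cons(0, cons(0, b)), cons(cons(b, cons(b, cons(b, 0))), b)))))   [R2 at 1.2]
2. cons(cons(cons(0, 0), f(b, cons(cons(0, b), b))), f(cons(0, cons(0, b)), cons(cons(b, b), f(cons(0, cons(0, b)), cons(cons(b, cons(b, cons(b, 0))), b)))))  →  cons(cons(cons(0, 0), b), f(cons(0, cons(0, b)), cons(cons(b, b), f(cons(0, cons(0, b)), cons(cons(b, cons(b, cons(b, 0))), b)))))   [R2 at 1.2]
3. cons(cons(cons(0, 0), b), f(cons(0, cons(0, b)), cons(cons(b, b), f(cons(0, cons(0, b)), cons(cons(b, cons(b, cons(b, 0))), b)))))  →  cons(cons(cons(0, 0), b), f(cons(0, cons(0, b)), cons(cons(b, cons(b, cons(b, 0))), b)))   [R4 at 2]
4. cons(cons(cons(0, 0), b), f(cons(0, cons(0, b)), cons(cons(b, cons(b, cons(b, 0))), b)))  →  cons(cons(cons(0, 0), b), b)   [R4 at 2]

cons(cons(cons(0, 0), b), b)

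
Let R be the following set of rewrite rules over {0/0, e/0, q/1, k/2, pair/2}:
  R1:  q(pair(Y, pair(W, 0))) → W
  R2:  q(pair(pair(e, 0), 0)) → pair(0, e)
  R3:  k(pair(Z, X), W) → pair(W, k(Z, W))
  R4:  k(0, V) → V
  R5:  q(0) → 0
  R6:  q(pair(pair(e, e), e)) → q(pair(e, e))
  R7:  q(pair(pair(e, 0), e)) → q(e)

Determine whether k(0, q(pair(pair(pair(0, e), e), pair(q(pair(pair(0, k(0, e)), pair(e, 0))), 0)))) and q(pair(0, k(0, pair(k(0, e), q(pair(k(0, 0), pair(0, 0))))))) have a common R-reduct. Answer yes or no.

Reduce t₁ = k(0, q(pair(pair(pair(0, e), e), pair(q(pair(pair(0, k(0, e)), pair(e, 0))), 0)))):
1. k(0, q(pair(pair(pair(0, e), e), pair(q(pair(pair(0, k(0, e)), pair(e, 0))), 0))))  →  q(pair(pair(pair(0, e), e), pair(q(pair(pair(0, k(0, e)), pair(e, 0))), 0)))   [R4 at ε]
2. q(pair(pair(pair(0, e), e), pair(q(pair(pair(0, k(0, e)), pair(e, 0))), 0)))  →  q(pair(pair(0, k(0, e)), pair(e, 0)))   [R1 at ε]
3. q(pair(pair(0, k(0, e)), pair(e, 0)))  →  e   [R1 at ε]

Reduce t₂ = q(pair(0, k(0, pair(k(0, e), q(pair(k(0, 0), pair(0, 0))))))):
1. q(pair(0, k(0, pair(k(0, e), q(pair(k(0, 0), pair(0, 0)))))))  →  q(pair(0, pair(k(0, e), q(pair(k(0, 0), pair(0, 0))))))   [R4 at 1.2]
2. q(pair(0, pair(k(0, e), q(pair(k(0, 0), pair(0, 0))))))  →  q(pair(0, pair(e, q(pair(k(0, 0), pair(0, 0))))))   [R4 at 1.2.1]
3. q(pair(0, pair(e, q(pair(k(0, 0), pair(0, 0))))))  →  q(pair(0, pair(e, 0)))   [R1 at 1.2.2]
4. q(pair(0, pair(e, 0)))  →  e   [R1 at ε]

yes — NF(t₁) = e, NF(t₂) = e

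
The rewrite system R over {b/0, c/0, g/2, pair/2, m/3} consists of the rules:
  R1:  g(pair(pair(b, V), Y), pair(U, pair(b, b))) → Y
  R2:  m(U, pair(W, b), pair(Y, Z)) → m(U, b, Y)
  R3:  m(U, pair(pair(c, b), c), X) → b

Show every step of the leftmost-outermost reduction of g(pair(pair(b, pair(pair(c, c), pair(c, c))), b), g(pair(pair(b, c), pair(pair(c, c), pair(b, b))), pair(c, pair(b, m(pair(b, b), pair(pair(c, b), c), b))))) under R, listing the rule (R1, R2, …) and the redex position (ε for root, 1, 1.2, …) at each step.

1. g(pair(pair(b, pair(pair(c, c), pair(c, c))), b), g(pair(pair(b, c), pair(pair(c, c), pair(b, b))), pair(c, pair(b, m(pair(b, b), pair(pair(c, b), c), b)))))  →  g(pair(pair(b, pair(pair(c, c), pair(c, c))), b), g(pair(pair(b, c), pair(pair(c, c), pair(b, b))), pair(c, pair(b, b))))   [R3 at 2.2.2.2]
2. g(pair(pair(b, pair(pair(c, c), pair(c, c))), b), g(pair(pair(b, c), pair(pair(c, c), pair(b, b))), pair(c, pair(b, b))))  →  g(pair(pair(b, pair(pair(c, c), pair(c, c))), b), pair(pair(c, c), pair(b, b)))   [R1 at 2]
3. g(pair(pair(b, pair(pair(c, c), pair(c, c))), b), pair(pair(c, c), pair(b, b)))  →  b   [R1 at ε]

b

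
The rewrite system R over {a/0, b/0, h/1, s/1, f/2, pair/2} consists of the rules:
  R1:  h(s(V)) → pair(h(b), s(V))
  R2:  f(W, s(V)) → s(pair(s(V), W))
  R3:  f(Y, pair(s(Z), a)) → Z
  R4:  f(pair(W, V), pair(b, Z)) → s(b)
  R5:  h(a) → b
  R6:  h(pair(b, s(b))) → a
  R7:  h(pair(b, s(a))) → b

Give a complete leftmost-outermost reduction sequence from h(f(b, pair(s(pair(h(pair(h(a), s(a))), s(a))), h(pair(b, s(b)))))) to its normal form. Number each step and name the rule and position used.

b

1. h(f(b, pair(s(pair(h(pair(h(a), s(a))), s(a))), h(pair(b, s(b))))))  →  h(f(b, pair(s(pair(h(pair(b, s(a))), s(a))), h(pair(b, s(b))))))   [R5 at 1.2.1.1.1.1.1]
2. h(f(b, pair(s(pair(h(pair(b, s(a))), s(a))), h(pair(b, s(b))))))  →  h(f(b, pair(s(pair(b, s(a))), h(pair(b, s(b))))))   [R7 at 1.2.1.1.1]
3. h(f(b, pair(s(pair(b, s(a))), h(pair(b, s(b))))))  →  h(f(b, pair(s(pair(b, s(a))), a)))   [R6 at 1.2.2]
4. h(f(b, pair(s(pair(b, s(a))), a)))  →  h(pair(b, s(a)))   [R3 at 1]
5. h(pair(b, s(a)))  →  b   [R7 at ε]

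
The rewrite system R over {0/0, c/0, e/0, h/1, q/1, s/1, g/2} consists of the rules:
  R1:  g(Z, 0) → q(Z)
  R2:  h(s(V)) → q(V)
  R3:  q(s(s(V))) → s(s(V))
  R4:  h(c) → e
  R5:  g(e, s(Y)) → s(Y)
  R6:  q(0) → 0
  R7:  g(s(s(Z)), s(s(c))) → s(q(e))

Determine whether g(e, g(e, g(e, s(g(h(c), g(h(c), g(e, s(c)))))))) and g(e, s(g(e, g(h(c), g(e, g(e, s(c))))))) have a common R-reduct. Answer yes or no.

Reduce t₁ = g(e, g(e, g(e, s(g(h(c), g(h(c), g(e, s(c)))))))):
1. g(e, g(e, g(e, s(g(h(c), g(h(c), g(e, s(c))))))))  →  g(e, g(e, s(g(h(c), g(h(c), g(e, s(c)))))))   [R5 at 2.2]
2. g(e, g(e, s(g(h(c), g(h(c), g(e, s(c)))))))  →  g(e, s(g(h(c), g(h(c), g(e, s(c))))))   [R5 at 2]
3. g(e, s(g(h(c), g(h(c), g(e, s(c))))))  →  s(g(h(c), g(h(c), g(e, s(c)))))   [R5 at ε]
4. s(g(h(c), g(h(c), g(e, s(c)))))  →  s(g(e, g(h(c), g(e, s(c)))))   [R4 at 1.1]
5. s(g(e, g(h(c), g(e, s(c)))))  →  s(g(e, g(e, g(e, s(c)))))   [R4 at 1.2.1]
6. s(g(e, g(e, g(e, s(c)))))  →  s(g(e, g(e, s(c))))   [R5 at 1.2.2]
7. s(g(e, g(e, s(c))))  →  s(g(e, s(c)))   [R5 at 1.2]
8. s(g(e, s(c)))  →  s(s(c))   [R5 at 1]

Reduce t₂ = g(e, s(g(e, g(h(c), g(e, g(e, s(c))))))):
1. g(e, s(g(e, g(h(c), g(e, g(e, s(c)))))))  →  s(g(e, g(h(c), g(e, g(e, s(c))))))   [R5 at ε]
2. s(g(e, g(h(c), g(e, g(e, s(c))))))  →  s(g(e, g(e, g(e, g(e, s(c))))))   [R4 at 1.2.1]
3. s(g(e, g(e, g(e, g(e, s(c))))))  →  s(g(e, g(e, g(e, s(c)))))   [R5 at 1.2.2.2]
4. s(g(e, g(e, g(e, s(c)))))  →  s(g(e, g(e, s(c))))   [R5 at 1.2.2]
5. s(g(e, g(e, s(c))))  →  s(g(e, s(c)))   [R5 at 1.2]
6. s(g(e, s(c)))  →  s(s(c))   [R5 at 1]

yes — NF(t₁) = s(s(c)), NF(t₂) = s(s(c))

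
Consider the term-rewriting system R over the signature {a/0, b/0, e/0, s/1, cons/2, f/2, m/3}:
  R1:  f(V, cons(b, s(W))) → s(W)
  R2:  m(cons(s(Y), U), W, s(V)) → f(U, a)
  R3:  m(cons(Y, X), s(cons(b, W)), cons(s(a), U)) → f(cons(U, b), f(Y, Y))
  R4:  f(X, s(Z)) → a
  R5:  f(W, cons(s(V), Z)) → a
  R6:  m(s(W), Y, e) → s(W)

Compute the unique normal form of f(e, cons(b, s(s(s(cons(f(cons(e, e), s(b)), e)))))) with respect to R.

s(s(s(cons(a, e))))

1. f(e, cons(b, s(s(s(cons(f(cons(e, e), s(b)), e))))))  →  s(s(s(cons(f(cons(e, e), s(b)), e))))   [R1 at ε]
2. s(s(s(cons(f(cons(e, e), s(b)), e))))  →  s(s(s(cons(a, e))))   [R4 at 1.1.1.1]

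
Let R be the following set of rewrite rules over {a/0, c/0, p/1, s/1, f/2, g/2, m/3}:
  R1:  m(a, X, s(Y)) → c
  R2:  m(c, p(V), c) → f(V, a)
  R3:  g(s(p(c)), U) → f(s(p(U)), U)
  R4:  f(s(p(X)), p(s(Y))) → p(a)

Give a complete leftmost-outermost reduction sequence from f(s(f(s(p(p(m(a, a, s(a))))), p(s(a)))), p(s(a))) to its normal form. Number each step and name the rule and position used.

p(a)

1. f(s(f(s(p(p(m(a, a, s(a))))), p(s(a)))), p(s(a)))  →  f(s(p(a)), p(s(a)))   [R4 at 1.1]
2. f(s(p(a)), p(s(a)))  →  p(a)   [R4 at ε]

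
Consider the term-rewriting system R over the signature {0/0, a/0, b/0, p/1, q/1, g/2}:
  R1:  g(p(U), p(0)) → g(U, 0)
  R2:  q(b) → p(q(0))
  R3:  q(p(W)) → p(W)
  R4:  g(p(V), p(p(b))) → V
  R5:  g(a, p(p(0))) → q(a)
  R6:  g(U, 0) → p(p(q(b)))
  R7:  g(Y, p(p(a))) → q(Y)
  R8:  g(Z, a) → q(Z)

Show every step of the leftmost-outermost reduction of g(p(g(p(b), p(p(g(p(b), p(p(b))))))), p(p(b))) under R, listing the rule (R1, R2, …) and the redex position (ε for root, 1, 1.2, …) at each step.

b

1. g(p(g(p(b), p(p(g(p(b), p(p(b))))))), p(p(b)))  →  g(p(b), p(p(g(p(b), p(p(b))))))   [R4 at ε]
2. g(p(b), p(p(g(p(b), p(p(b))))))  →  g(p(b), p(p(b)))   [R4 at 2.1.1]
3. g(p(b), p(p(b)))  →  b   [R4 at ε]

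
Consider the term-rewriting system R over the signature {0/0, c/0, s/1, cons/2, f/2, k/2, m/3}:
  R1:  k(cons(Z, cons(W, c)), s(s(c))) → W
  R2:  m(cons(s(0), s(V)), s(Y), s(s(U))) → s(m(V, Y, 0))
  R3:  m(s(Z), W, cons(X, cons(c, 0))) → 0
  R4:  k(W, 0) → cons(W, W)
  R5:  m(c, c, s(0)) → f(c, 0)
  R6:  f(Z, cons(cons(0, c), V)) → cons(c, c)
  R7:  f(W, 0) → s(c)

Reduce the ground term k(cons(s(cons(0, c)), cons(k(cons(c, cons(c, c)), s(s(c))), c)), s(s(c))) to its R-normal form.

1. k(cons(s(cons(0, c)), cons(k(cons(c, cons(c, c)), s(s(c))), c)), s(s(c)))  →  k(cons(c, cons(c, c)), s(s(c)))   [R1 at ε]
2. k(cons(c, cons(c, c)), s(s(c)))  →  c   [R1 at ε]

c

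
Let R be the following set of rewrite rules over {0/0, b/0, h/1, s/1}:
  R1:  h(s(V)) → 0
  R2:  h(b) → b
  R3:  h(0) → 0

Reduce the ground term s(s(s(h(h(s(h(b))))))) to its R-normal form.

s(s(s(0)))

1. s(s(s(h(h(s(h(b)))))))  →  s(s(s(h(0))))   [R1 at 1.1.1.1]
2. s(s(s(h(0))))  →  s(s(s(0)))   [R3 at 1.1.1]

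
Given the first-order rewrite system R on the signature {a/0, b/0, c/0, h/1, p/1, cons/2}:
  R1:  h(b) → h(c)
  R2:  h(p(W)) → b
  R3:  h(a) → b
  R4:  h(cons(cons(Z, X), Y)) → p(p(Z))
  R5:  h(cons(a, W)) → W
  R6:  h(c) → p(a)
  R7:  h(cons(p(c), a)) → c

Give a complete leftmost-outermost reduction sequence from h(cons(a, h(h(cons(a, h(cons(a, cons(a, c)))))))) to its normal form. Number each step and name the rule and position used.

1. h(cons(a, h(h(cons(a, h(cons(a, cons(a, c))))))))  →  h(h(cons(a, h(cons(a, cons(a, c))))))   [R5 at ε]
2. h(h(cons(a, h(cons(a, cons(a, c))))))  →  h(h(cons(a, cons(a, c))))   [R5 at 1]
3. h(h(cons(a, cons(a, c))))  →  h(cons(a, c))   [R5 at 1]
4. h(cons(a, c))  →  c   [R5 at ε]

c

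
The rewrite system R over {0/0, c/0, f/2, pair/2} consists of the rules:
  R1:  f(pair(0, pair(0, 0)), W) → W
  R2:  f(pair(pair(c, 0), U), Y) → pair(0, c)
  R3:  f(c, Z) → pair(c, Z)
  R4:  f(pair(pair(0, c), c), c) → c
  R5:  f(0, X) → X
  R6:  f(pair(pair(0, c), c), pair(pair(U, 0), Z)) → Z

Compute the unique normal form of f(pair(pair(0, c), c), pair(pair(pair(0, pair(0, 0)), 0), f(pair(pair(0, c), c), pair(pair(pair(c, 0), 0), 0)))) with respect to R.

0

1. f(pair(pair(0, c), c), pair(pair(pair(0, pair(0, 0)), 0), f(pair(pair(0, c), c), pair(pair(pair(c, 0), 0), 0))))  →  f(pair(pair(0, c), c), pair(pair(pair(c, 0), 0), 0))   [R6 at ε]
2. f(pair(pair(0, c), c), pair(pair(pair(c, 0), 0), 0))  →  0   [R6 at ε]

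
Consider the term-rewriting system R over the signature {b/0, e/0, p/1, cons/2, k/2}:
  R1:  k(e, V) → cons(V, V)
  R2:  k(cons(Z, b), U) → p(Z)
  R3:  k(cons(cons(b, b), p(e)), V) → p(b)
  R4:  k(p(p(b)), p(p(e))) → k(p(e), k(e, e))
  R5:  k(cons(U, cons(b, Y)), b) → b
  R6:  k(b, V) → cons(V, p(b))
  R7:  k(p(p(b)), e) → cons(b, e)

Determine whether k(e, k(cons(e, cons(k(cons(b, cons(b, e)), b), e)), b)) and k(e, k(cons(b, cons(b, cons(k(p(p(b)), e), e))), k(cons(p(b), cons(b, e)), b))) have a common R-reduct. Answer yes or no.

Reduce t₁ = k(e, k(cons(e, cons(k(cons(b, cons(b, e)), b), e)), b)):
1. k(e, k(cons(e, cons(k(cons(b, cons(b, e)), b), e)), b))  →  cons(k(cons(e, cons(k(cons(b, cons(b, e)), b), e)), b), k(cons(e, cons(k(cons(b, cons(b, e)), b), e)), b))   [R1 at ε]
2. cons(k(cons(e, cons(k(cons(b, cons(b, e)), b), e)), b), k(cons(e, cons(k(cons(b, cons(b, e)), b), e)), b))  →  cons(k(cons(e, cons(b, e)), b), k(cons(e, cons(k(cons(b, cons(b, e)), b), e)), b))   [R5 at 1.1.2.1]
3. cons(k(cons(e, cons(b, e)), b), k(cons(e, cons(k(cons(b, cons(b, e)), b), e)), b))  →  cons(b, k(cons(e, cons(k(cons(b, cons(b, e)), b), e)), b))   [R5 at 1]
4. cons(b, k(cons(e, cons(k(cons(b, cons(b, e)), b), e)), b))  →  cons(b, k(cons(e, cons(b, e)), b))   [R5 at 2.1.2.1]
5. cons(b, k(cons(e, cons(b, e)), b))  →  cons(b, b)   [R5 at 2]

Reduce t₂ = k(e, k(cons(b, cons(b, cons(k(p(p(b)), e), e))), k(cons(p(b), cons(b, e)), b))):
1. k(e, k(cons(b, cons(b, cons(k(p(p(b)), e), e))), k(cons(p(b), cons(b, e)), b)))  →  cons(k(cons(b, cons(b, cons(k(p(p(b)), e), e))), k(cons(p(b), cons(b, e)), b)), k(cons(b, cons(b, cons(k(p(p(b)), e), e))), k(cons(p(b), cons(b, e)), b)))   [R1 at ε]
2. cons(k(cons(b, cons(b, cons(k(p(p(b)), e), e))), k(cons(p(b), cons(b, e)), b)), k(cons(b, cons(b, cons(k(p(p(b)), e), e))), k(cons(p(b), cons(b, e)), b)))  →  cons(k(cons(b, cons(b, cons(cons(b, e), e))), k(cons(p(b), cons(b, e)), b)), k(cons(b, cons(b, cons(k(p(p(b)), e), e))), k(cons(p(b), cons(b, e)), b)))   [R7 at 1.1.2.2.1]
3. cons(k(cons(b, cons(b, cons(cons(b, e), e))), k(cons(p(b), cons(b, e)), b)), k(cons(b, cons(b, cons(k(p(p(b)), e), e))), k(cons(p(b), cons(b, e)), b)))  →  cons(k(cons(b, cons(b, cons(cons(b, e), e))), b), k(cons(b, cons(b, cons(k(p(p(b)), e), e))), k(cons(p(b), cons(b, e)), b)))   [R5 at 1.2]
4. cons(k(cons(b, cons(b, cons(cons(b, e), e))), b), k(cons(b, cons(b, cons(k(p(p(b)), e), e))), k(cons(p(b), cons(b, e)), b)))  →  cons(b, k(cons(b, cons(b, cons(k(p(p(b)), e), e))), k(cons(p(b), cons(b, e)), b)))   [R5 at 1]
5. cons(b, k(cons(b, cons(b, cons(k(p(p(b)), e), e))), k(cons(p(b), cons(b, e)), b)))  →  cons(b, k(cons(b, cons(b, cons(cons(b, e), e))), k(cons(p(b), cons(b, e)), b)))   [R7 at 2.1.2.2.1]
6. cons(b, k(cons(b, cons(b, cons(cons(b, e), e))), k(cons(p(b), cons(b, e)), b)))  →  cons(b, k(cons(b, cons(b, cons(cons(b, e), e))), b))   [R5 at 2.2]
7. cons(b, k(cons(b, cons(b, cons(cons(b, e), e))), b))  →  cons(b, b)   [R5 at 2]

yes — NF(t₁) = cons(b, b), NF(t₂) = cons(b, b)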